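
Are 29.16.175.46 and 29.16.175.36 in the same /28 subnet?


Mask: 255.255.255.240
29.16.175.46 AND mask = 29.16.175.32
29.16.175.36 AND mask = 29.16.175.32
Yes, same subnet (29.16.175.32)


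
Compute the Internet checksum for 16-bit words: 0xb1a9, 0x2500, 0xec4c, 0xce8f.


Sum all words (with carry folding):
+ 0xb1a9 = 0xb1a9
+ 0x2500 = 0xd6a9
+ 0xec4c = 0xc2f6
+ 0xce8f = 0x9186
One's complement: ~0x9186
Checksum = 0x6e79


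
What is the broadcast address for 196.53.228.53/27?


Network: 196.53.228.32/27
Host bits = 5
Set all host bits to 1:
Broadcast: 196.53.228.63


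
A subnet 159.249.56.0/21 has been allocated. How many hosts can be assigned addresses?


Host bits = 32 - 21 = 11
Total addresses = 2^11 = 2048
Usable = total - 2 (network and broadcast)
Usable hosts: 2046


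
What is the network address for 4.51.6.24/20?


IP:   00000100.00110011.00000110.00011000
Mask: 11111111.11111111.11110000.00000000
AND operation:
Net:  00000100.00110011.00000000.00000000
Network: 4.51.0.0/20


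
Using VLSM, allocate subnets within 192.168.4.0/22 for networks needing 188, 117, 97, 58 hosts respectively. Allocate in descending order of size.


188 hosts -> /24 (254 usable): 192.168.4.0/24
117 hosts -> /25 (126 usable): 192.168.5.0/25
97 hosts -> /25 (126 usable): 192.168.5.128/25
58 hosts -> /26 (62 usable): 192.168.6.0/26
Allocation: 192.168.4.0/24 (188 hosts, 254 usable); 192.168.5.0/25 (117 hosts, 126 usable); 192.168.5.128/25 (97 hosts, 126 usable); 192.168.6.0/26 (58 hosts, 62 usable)


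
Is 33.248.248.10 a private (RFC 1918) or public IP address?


RFC 1918 private ranges:
  10.0.0.0/8 (10.0.0.0 - 10.255.255.255)
  172.16.0.0/12 (172.16.0.0 - 172.31.255.255)
  192.168.0.0/16 (192.168.0.0 - 192.168.255.255)
Public (not in any RFC 1918 range)


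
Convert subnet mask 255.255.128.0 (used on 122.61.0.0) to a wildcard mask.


Subnet mask: 255.255.128.0
Wildcard = 255.255.255.255 - subnet mask
255 - 255 = 0
255 - 255 = 0
255 - 128 = 127
255 - 0 = 255
Wildcard: 0.0.127.255


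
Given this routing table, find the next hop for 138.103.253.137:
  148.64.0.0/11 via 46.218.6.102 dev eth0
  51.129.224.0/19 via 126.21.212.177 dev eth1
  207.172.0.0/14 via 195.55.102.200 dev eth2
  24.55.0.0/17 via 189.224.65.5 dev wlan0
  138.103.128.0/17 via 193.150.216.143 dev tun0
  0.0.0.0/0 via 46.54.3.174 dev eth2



Longest prefix match for 138.103.253.137:
  /11 148.64.0.0: no
  /19 51.129.224.0: no
  /14 207.172.0.0: no
  /17 24.55.0.0: no
  /17 138.103.128.0: MATCH
  /0 0.0.0.0: MATCH
Selected: next-hop 193.150.216.143 via tun0 (matched /17)


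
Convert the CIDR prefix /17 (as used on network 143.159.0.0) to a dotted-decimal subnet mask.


/17 means 17 network bits, 15 host bits
Binary: 11111111111111111000000000000000
Mask: 255.255.128.0


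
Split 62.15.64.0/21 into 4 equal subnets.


New prefix = 21 + 2 = 23
Each subnet has 512 addresses
  62.15.64.0/23
  62.15.66.0/23
  62.15.68.0/23
  62.15.70.0/23
Subnets: 62.15.64.0/23, 62.15.66.0/23, 62.15.68.0/23, 62.15.70.0/23


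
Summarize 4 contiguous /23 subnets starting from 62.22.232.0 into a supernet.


Original prefix: /23
Number of subnets: 4 = 2^2
New prefix = 23 - 2 = 21
Supernet: 62.22.232.0/21


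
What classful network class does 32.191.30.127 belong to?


First octet: 32
Binary: 00100000
0xxxxxxx -> Class A (1-126)
Class A, default mask 255.0.0.0 (/8)


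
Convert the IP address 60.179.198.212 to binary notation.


60 = 00111100
179 = 10110011
198 = 11000110
212 = 11010100
Binary: 00111100.10110011.11000110.11010100


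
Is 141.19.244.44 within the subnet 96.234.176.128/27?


Subnet network: 96.234.176.128
Test IP AND mask: 141.19.244.32
No, 141.19.244.44 is not in 96.234.176.128/27


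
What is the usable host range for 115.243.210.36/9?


Network: 115.128.0.0
Broadcast: 115.255.255.255
First usable = network + 1
Last usable = broadcast - 1
Range: 115.128.0.1 to 115.255.255.254


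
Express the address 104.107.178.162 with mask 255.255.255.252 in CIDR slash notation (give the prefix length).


Binary: 11111111.11111111.11111111.11111100
Count leading 1s
Prefix: /30


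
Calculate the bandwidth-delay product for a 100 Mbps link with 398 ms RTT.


BDP = bandwidth * RTT
= 100 Mbps * 398 ms
= 100 * 1e6 * 398 / 1000 bits
= 39800000 bits
= 4975000 bytes
= 4858.3984 KB
BDP = 39800000 bits (4975000 bytes)


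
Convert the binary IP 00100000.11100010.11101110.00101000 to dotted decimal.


00100000 = 32
11100010 = 226
11101110 = 238
00101000 = 40
IP: 32.226.238.40


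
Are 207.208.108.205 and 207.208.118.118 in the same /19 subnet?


Mask: 255.255.224.0
207.208.108.205 AND mask = 207.208.96.0
207.208.118.118 AND mask = 207.208.96.0
Yes, same subnet (207.208.96.0)


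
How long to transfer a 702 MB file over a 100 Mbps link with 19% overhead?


Effective throughput = 100 * (1 - 19/100) = 81 Mbps
File size in Mb = 702 * 8 = 5616 Mb
Time = 5616 / 81
Time = 69.3333 seconds


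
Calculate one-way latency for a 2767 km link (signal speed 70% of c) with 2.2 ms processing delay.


Speed = 0.7 * 3e5 km/s = 210000 km/s
Propagation delay = 2767 / 210000 = 0.0132 s = 13.1762 ms
Processing delay = 2.2 ms
Total one-way latency = 15.3762 ms


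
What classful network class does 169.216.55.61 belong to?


First octet: 169
Binary: 10101001
10xxxxxx -> Class B (128-191)
Class B, default mask 255.255.0.0 (/16)


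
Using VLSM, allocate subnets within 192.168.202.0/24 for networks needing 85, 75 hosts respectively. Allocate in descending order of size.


85 hosts -> /25 (126 usable): 192.168.202.0/25
75 hosts -> /25 (126 usable): 192.168.202.128/25
Allocation: 192.168.202.0/25 (85 hosts, 126 usable); 192.168.202.128/25 (75 hosts, 126 usable)


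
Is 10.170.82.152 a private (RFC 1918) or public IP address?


RFC 1918 private ranges:
  10.0.0.0/8 (10.0.0.0 - 10.255.255.255)
  172.16.0.0/12 (172.16.0.0 - 172.31.255.255)
  192.168.0.0/16 (192.168.0.0 - 192.168.255.255)
Private (in 10.0.0.0/8)


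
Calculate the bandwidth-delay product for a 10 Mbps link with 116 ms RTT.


BDP = bandwidth * RTT
= 10 Mbps * 116 ms
= 10 * 1e6 * 116 / 1000 bits
= 1160000 bits
= 145000 bytes
= 141.6016 KB
BDP = 1160000 bits (145000 bytes)


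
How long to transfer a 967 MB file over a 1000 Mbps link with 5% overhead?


Effective throughput = 1000 * (1 - 5/100) = 950 Mbps
File size in Mb = 967 * 8 = 7736 Mb
Time = 7736 / 950
Time = 8.1432 seconds


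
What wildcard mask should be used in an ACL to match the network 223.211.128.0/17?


Subnet mask: 255.255.128.0
Wildcard = 255.255.255.255 - subnet mask
255 - 255 = 0
255 - 255 = 0
255 - 128 = 127
255 - 0 = 255
Wildcard: 0.0.127.255


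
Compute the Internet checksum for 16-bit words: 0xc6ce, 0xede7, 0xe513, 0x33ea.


Sum all words (with carry folding):
+ 0xc6ce = 0xc6ce
+ 0xede7 = 0xb4b6
+ 0xe513 = 0x99ca
+ 0x33ea = 0xcdb4
One's complement: ~0xcdb4
Checksum = 0x324b


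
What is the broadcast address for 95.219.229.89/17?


Network: 95.219.128.0/17
Host bits = 15
Set all host bits to 1:
Broadcast: 95.219.255.255


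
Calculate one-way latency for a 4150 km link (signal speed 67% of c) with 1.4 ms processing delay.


Speed = 0.67 * 3e5 km/s = 201000 km/s
Propagation delay = 4150 / 201000 = 0.0206 s = 20.6468 ms
Processing delay = 1.4 ms
Total one-way latency = 22.0468 ms


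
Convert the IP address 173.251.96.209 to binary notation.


173 = 10101101
251 = 11111011
96 = 01100000
209 = 11010001
Binary: 10101101.11111011.01100000.11010001


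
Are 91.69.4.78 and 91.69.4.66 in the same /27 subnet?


Mask: 255.255.255.224
91.69.4.78 AND mask = 91.69.4.64
91.69.4.66 AND mask = 91.69.4.64
Yes, same subnet (91.69.4.64)


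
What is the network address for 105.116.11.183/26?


IP:   01101001.01110100.00001011.10110111
Mask: 11111111.11111111.11111111.11000000
AND operation:
Net:  01101001.01110100.00001011.10000000
Network: 105.116.11.128/26


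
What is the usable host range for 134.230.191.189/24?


Network: 134.230.191.0
Broadcast: 134.230.191.255
First usable = network + 1
Last usable = broadcast - 1
Range: 134.230.191.1 to 134.230.191.254


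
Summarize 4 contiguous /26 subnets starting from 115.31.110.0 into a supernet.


Original prefix: /26
Number of subnets: 4 = 2^2
New prefix = 26 - 2 = 24
Supernet: 115.31.110.0/24


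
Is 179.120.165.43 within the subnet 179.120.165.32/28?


Subnet network: 179.120.165.32
Test IP AND mask: 179.120.165.32
Yes, 179.120.165.43 is in 179.120.165.32/28


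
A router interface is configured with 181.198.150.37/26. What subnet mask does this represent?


/26 means 26 network bits, 6 host bits
Binary: 11111111111111111111111111000000
Mask: 255.255.255.192


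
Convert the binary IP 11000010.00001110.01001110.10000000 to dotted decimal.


11000010 = 194
00001110 = 14
01001110 = 78
10000000 = 128
IP: 194.14.78.128


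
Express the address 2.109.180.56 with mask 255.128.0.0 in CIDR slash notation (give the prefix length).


Binary: 11111111.10000000.00000000.00000000
Count leading 1s
Prefix: /9


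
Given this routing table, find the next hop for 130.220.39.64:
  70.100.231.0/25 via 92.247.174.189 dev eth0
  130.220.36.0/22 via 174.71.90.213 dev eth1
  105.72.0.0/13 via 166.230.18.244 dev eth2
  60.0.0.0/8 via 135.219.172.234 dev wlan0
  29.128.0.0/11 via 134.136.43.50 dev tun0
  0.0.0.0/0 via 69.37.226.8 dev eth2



Longest prefix match for 130.220.39.64:
  /25 70.100.231.0: no
  /22 130.220.36.0: MATCH
  /13 105.72.0.0: no
  /8 60.0.0.0: no
  /11 29.128.0.0: no
  /0 0.0.0.0: MATCH
Selected: next-hop 174.71.90.213 via eth1 (matched /22)


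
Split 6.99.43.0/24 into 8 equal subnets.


New prefix = 24 + 3 = 27
Each subnet has 32 addresses
  6.99.43.0/27
  6.99.43.32/27
  6.99.43.64/27
  6.99.43.96/27
  6.99.43.128/27
  6.99.43.160/27
  6.99.43.192/27
  6.99.43.224/27
Subnets: 6.99.43.0/27, 6.99.43.32/27, 6.99.43.64/27, 6.99.43.96/27, 6.99.43.128/27, 6.99.43.160/27, 6.99.43.192/27, 6.99.43.224/27


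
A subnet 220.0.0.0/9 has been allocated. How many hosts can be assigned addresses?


Host bits = 32 - 9 = 23
Total addresses = 2^23 = 8388608
Usable = total - 2 (network and broadcast)
Usable hosts: 8388606


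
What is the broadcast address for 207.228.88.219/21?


Network: 207.228.88.0/21
Host bits = 11
Set all host bits to 1:
Broadcast: 207.228.95.255


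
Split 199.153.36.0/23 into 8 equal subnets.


New prefix = 23 + 3 = 26
Each subnet has 64 addresses
  199.153.36.0/26
  199.153.36.64/26
  199.153.36.128/26
  199.153.36.192/26
  199.153.37.0/26
  199.153.37.64/26
  199.153.37.128/26
  199.153.37.192/26
Subnets: 199.153.36.0/26, 199.153.36.64/26, 199.153.36.128/26, 199.153.36.192/26, 199.153.37.0/26, 199.153.37.64/26, 199.153.37.128/26, 199.153.37.192/26


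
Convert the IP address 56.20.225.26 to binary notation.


56 = 00111000
20 = 00010100
225 = 11100001
26 = 00011010
Binary: 00111000.00010100.11100001.00011010


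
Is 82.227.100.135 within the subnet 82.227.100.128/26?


Subnet network: 82.227.100.128
Test IP AND mask: 82.227.100.128
Yes, 82.227.100.135 is in 82.227.100.128/26


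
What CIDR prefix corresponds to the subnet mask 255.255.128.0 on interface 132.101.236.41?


Binary: 11111111.11111111.10000000.00000000
Count leading 1s
Prefix: /17


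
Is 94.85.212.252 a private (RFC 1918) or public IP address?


RFC 1918 private ranges:
  10.0.0.0/8 (10.0.0.0 - 10.255.255.255)
  172.16.0.0/12 (172.16.0.0 - 172.31.255.255)
  192.168.0.0/16 (192.168.0.0 - 192.168.255.255)
Public (not in any RFC 1918 range)


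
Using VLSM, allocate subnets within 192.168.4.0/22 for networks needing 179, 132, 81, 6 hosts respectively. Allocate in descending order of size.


179 hosts -> /24 (254 usable): 192.168.4.0/24
132 hosts -> /24 (254 usable): 192.168.5.0/24
81 hosts -> /25 (126 usable): 192.168.6.0/25
6 hosts -> /29 (6 usable): 192.168.6.128/29
Allocation: 192.168.4.0/24 (179 hosts, 254 usable); 192.168.5.0/24 (132 hosts, 254 usable); 192.168.6.0/25 (81 hosts, 126 usable); 192.168.6.128/29 (6 hosts, 6 usable)


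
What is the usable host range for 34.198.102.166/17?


Network: 34.198.0.0
Broadcast: 34.198.127.255
First usable = network + 1
Last usable = broadcast - 1
Range: 34.198.0.1 to 34.198.127.254


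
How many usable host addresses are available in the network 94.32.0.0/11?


Host bits = 32 - 11 = 21
Total addresses = 2^21 = 2097152
Usable = total - 2 (network and broadcast)
Usable hosts: 2097150


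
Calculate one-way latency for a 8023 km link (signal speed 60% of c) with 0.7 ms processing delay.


Speed = 0.6 * 3e5 km/s = 180000 km/s
Propagation delay = 8023 / 180000 = 0.0446 s = 44.5722 ms
Processing delay = 0.7 ms
Total one-way latency = 45.2722 ms


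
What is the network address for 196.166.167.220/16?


IP:   11000100.10100110.10100111.11011100
Mask: 11111111.11111111.00000000.00000000
AND operation:
Net:  11000100.10100110.00000000.00000000
Network: 196.166.0.0/16


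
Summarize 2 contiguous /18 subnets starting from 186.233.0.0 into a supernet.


Original prefix: /18
Number of subnets: 2 = 2^1
New prefix = 18 - 1 = 17
Supernet: 186.233.0.0/17


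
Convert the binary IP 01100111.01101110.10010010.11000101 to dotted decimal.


01100111 = 103
01101110 = 110
10010010 = 146
11000101 = 197
IP: 103.110.146.197


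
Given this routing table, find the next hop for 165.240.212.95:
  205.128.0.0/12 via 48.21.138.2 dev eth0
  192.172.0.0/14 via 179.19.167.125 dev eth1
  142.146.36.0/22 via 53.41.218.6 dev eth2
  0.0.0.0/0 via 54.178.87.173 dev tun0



Longest prefix match for 165.240.212.95:
  /12 205.128.0.0: no
  /14 192.172.0.0: no
  /22 142.146.36.0: no
  /0 0.0.0.0: MATCH
Selected: next-hop 54.178.87.173 via tun0 (matched /0)


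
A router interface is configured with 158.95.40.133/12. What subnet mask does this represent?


/12 means 12 network bits, 20 host bits
Binary: 11111111111100000000000000000000
Mask: 255.240.0.0


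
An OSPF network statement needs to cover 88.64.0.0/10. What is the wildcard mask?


Subnet mask: 255.192.0.0
Wildcard = 255.255.255.255 - subnet mask
255 - 255 = 0
255 - 192 = 63
255 - 0 = 255
255 - 0 = 255
Wildcard: 0.63.255.255


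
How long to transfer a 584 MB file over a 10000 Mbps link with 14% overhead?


Effective throughput = 10000 * (1 - 14/100) = 8600 Mbps
File size in Mb = 584 * 8 = 4672 Mb
Time = 4672 / 8600
Time = 0.5433 seconds


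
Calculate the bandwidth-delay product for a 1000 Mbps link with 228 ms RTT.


BDP = bandwidth * RTT
= 1000 Mbps * 228 ms
= 1000 * 1e6 * 228 / 1000 bits
= 228000000 bits
= 28500000 bytes
= 27832.0312 KB
BDP = 228000000 bits (28500000 bytes)


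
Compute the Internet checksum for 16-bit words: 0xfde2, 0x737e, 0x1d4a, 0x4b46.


Sum all words (with carry folding):
+ 0xfde2 = 0xfde2
+ 0x737e = 0x7161
+ 0x1d4a = 0x8eab
+ 0x4b46 = 0xd9f1
One's complement: ~0xd9f1
Checksum = 0x260e


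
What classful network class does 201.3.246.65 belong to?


First octet: 201
Binary: 11001001
110xxxxx -> Class C (192-223)
Class C, default mask 255.255.255.0 (/24)


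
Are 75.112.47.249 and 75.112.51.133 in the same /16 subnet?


Mask: 255.255.0.0
75.112.47.249 AND mask = 75.112.0.0
75.112.51.133 AND mask = 75.112.0.0
Yes, same subnet (75.112.0.0)


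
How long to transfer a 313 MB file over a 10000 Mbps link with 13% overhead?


Effective throughput = 10000 * (1 - 13/100) = 8700 Mbps
File size in Mb = 313 * 8 = 2504 Mb
Time = 2504 / 8700
Time = 0.2878 seconds


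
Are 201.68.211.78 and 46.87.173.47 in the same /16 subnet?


Mask: 255.255.0.0
201.68.211.78 AND mask = 201.68.0.0
46.87.173.47 AND mask = 46.87.0.0
No, different subnets (201.68.0.0 vs 46.87.0.0)


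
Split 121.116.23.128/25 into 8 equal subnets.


New prefix = 25 + 3 = 28
Each subnet has 16 addresses
  121.116.23.128/28
  121.116.23.144/28
  121.116.23.160/28
  121.116.23.176/28
  121.116.23.192/28
  121.116.23.208/28
  121.116.23.224/28
  121.116.23.240/28
Subnets: 121.116.23.128/28, 121.116.23.144/28, 121.116.23.160/28, 121.116.23.176/28, 121.116.23.192/28, 121.116.23.208/28, 121.116.23.224/28, 121.116.23.240/28


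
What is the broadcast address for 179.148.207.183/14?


Network: 179.148.0.0/14
Host bits = 18
Set all host bits to 1:
Broadcast: 179.151.255.255


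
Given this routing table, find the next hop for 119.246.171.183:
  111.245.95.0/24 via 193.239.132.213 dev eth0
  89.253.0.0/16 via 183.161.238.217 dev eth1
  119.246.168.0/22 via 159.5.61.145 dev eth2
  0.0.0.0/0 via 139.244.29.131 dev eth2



Longest prefix match for 119.246.171.183:
  /24 111.245.95.0: no
  /16 89.253.0.0: no
  /22 119.246.168.0: MATCH
  /0 0.0.0.0: MATCH
Selected: next-hop 159.5.61.145 via eth2 (matched /22)


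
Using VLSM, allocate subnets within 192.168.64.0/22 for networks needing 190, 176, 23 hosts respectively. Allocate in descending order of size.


190 hosts -> /24 (254 usable): 192.168.64.0/24
176 hosts -> /24 (254 usable): 192.168.65.0/24
23 hosts -> /27 (30 usable): 192.168.66.0/27
Allocation: 192.168.64.0/24 (190 hosts, 254 usable); 192.168.65.0/24 (176 hosts, 254 usable); 192.168.66.0/27 (23 hosts, 30 usable)


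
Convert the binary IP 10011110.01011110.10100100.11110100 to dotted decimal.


10011110 = 158
01011110 = 94
10100100 = 164
11110100 = 244
IP: 158.94.164.244


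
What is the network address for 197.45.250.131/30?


IP:   11000101.00101101.11111010.10000011
Mask: 11111111.11111111.11111111.11111100
AND operation:
Net:  11000101.00101101.11111010.10000000
Network: 197.45.250.128/30


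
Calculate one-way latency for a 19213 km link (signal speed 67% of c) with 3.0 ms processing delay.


Speed = 0.67 * 3e5 km/s = 201000 km/s
Propagation delay = 19213 / 201000 = 0.0956 s = 95.5871 ms
Processing delay = 3.0 ms
Total one-way latency = 98.5871 ms


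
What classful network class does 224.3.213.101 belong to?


First octet: 224
Binary: 11100000
1110xxxx -> Class D (224-239)
Class D (multicast), default mask N/A


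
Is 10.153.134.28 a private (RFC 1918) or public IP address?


RFC 1918 private ranges:
  10.0.0.0/8 (10.0.0.0 - 10.255.255.255)
  172.16.0.0/12 (172.16.0.0 - 172.31.255.255)
  192.168.0.0/16 (192.168.0.0 - 192.168.255.255)
Private (in 10.0.0.0/8)


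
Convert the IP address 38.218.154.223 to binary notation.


38 = 00100110
218 = 11011010
154 = 10011010
223 = 11011111
Binary: 00100110.11011010.10011010.11011111


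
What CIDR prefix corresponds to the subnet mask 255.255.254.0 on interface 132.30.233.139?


Binary: 11111111.11111111.11111110.00000000
Count leading 1s
Prefix: /23


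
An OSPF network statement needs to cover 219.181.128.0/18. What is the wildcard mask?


Subnet mask: 255.255.192.0
Wildcard = 255.255.255.255 - subnet mask
255 - 255 = 0
255 - 255 = 0
255 - 192 = 63
255 - 0 = 255
Wildcard: 0.0.63.255


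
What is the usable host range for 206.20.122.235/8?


Network: 206.0.0.0
Broadcast: 206.255.255.255
First usable = network + 1
Last usable = broadcast - 1
Range: 206.0.0.1 to 206.255.255.254


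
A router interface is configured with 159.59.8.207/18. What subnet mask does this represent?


/18 means 18 network bits, 14 host bits
Binary: 11111111111111111100000000000000
Mask: 255.255.192.0


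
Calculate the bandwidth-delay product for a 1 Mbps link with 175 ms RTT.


BDP = bandwidth * RTT
= 1 Mbps * 175 ms
= 1 * 1e6 * 175 / 1000 bits
= 175000 bits
= 21875 bytes
= 21.3623 KB
BDP = 175000 bits (21875 bytes)


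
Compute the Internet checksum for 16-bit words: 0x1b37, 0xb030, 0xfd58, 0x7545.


Sum all words (with carry folding):
+ 0x1b37 = 0x1b37
+ 0xb030 = 0xcb67
+ 0xfd58 = 0xc8c0
+ 0x7545 = 0x3e06
One's complement: ~0x3e06
Checksum = 0xc1f9


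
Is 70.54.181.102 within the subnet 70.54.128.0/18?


Subnet network: 70.54.128.0
Test IP AND mask: 70.54.128.0
Yes, 70.54.181.102 is in 70.54.128.0/18


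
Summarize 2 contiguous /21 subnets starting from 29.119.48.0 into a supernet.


Original prefix: /21
Number of subnets: 2 = 2^1
New prefix = 21 - 1 = 20
Supernet: 29.119.48.0/20


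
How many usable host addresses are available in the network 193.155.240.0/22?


Host bits = 32 - 22 = 10
Total addresses = 2^10 = 1024
Usable = total - 2 (network and broadcast)
Usable hosts: 1022


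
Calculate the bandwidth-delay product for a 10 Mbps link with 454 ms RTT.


BDP = bandwidth * RTT
= 10 Mbps * 454 ms
= 10 * 1e6 * 454 / 1000 bits
= 4540000 bits
= 567500 bytes
= 554.1992 KB
BDP = 4540000 bits (567500 bytes)


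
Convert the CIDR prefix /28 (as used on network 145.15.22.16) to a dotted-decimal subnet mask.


/28 means 28 network bits, 4 host bits
Binary: 11111111111111111111111111110000
Mask: 255.255.255.240


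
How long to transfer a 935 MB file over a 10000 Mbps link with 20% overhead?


Effective throughput = 10000 * (1 - 20/100) = 8000 Mbps
File size in Mb = 935 * 8 = 7480 Mb
Time = 7480 / 8000
Time = 0.935 seconds


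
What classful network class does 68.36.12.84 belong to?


First octet: 68
Binary: 01000100
0xxxxxxx -> Class A (1-126)
Class A, default mask 255.0.0.0 (/8)


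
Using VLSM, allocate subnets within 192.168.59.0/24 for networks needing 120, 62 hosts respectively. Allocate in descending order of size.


120 hosts -> /25 (126 usable): 192.168.59.0/25
62 hosts -> /26 (62 usable): 192.168.59.128/26
Allocation: 192.168.59.0/25 (120 hosts, 126 usable); 192.168.59.128/26 (62 hosts, 62 usable)


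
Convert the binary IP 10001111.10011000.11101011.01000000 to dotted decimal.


10001111 = 143
10011000 = 152
11101011 = 235
01000000 = 64
IP: 143.152.235.64


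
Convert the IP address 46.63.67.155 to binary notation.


46 = 00101110
63 = 00111111
67 = 01000011
155 = 10011011
Binary: 00101110.00111111.01000011.10011011


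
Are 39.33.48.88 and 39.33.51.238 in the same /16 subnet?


Mask: 255.255.0.0
39.33.48.88 AND mask = 39.33.0.0
39.33.51.238 AND mask = 39.33.0.0
Yes, same subnet (39.33.0.0)


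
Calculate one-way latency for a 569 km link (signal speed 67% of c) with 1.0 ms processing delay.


Speed = 0.67 * 3e5 km/s = 201000 km/s
Propagation delay = 569 / 201000 = 0.0028 s = 2.8308 ms
Processing delay = 1.0 ms
Total one-way latency = 3.8308 ms


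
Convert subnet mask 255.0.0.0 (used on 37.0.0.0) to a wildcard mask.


Subnet mask: 255.0.0.0
Wildcard = 255.255.255.255 - subnet mask
255 - 255 = 0
255 - 0 = 255
255 - 0 = 255
255 - 0 = 255
Wildcard: 0.255.255.255


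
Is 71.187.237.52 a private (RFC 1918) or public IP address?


RFC 1918 private ranges:
  10.0.0.0/8 (10.0.0.0 - 10.255.255.255)
  172.16.0.0/12 (172.16.0.0 - 172.31.255.255)
  192.168.0.0/16 (192.168.0.0 - 192.168.255.255)
Public (not in any RFC 1918 range)


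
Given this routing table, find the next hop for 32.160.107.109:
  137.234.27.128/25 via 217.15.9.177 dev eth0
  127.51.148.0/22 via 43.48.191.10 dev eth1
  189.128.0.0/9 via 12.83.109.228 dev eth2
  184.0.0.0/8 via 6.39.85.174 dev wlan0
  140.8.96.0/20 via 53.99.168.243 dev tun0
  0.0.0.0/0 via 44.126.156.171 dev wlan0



Longest prefix match for 32.160.107.109:
  /25 137.234.27.128: no
  /22 127.51.148.0: no
  /9 189.128.0.0: no
  /8 184.0.0.0: no
  /20 140.8.96.0: no
  /0 0.0.0.0: MATCH
Selected: next-hop 44.126.156.171 via wlan0 (matched /0)


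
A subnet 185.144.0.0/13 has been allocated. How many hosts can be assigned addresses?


Host bits = 32 - 13 = 19
Total addresses = 2^19 = 524288
Usable = total - 2 (network and broadcast)
Usable hosts: 524286


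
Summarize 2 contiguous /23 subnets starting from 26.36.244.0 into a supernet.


Original prefix: /23
Number of subnets: 2 = 2^1
New prefix = 23 - 1 = 22
Supernet: 26.36.244.0/22


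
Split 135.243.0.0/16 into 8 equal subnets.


New prefix = 16 + 3 = 19
Each subnet has 8192 addresses
  135.243.0.0/19
  135.243.32.0/19
  135.243.64.0/19
  135.243.96.0/19
  135.243.128.0/19
  135.243.160.0/19
  135.243.192.0/19
  135.243.224.0/19
Subnets: 135.243.0.0/19, 135.243.32.0/19, 135.243.64.0/19, 135.243.96.0/19, 135.243.128.0/19, 135.243.160.0/19, 135.243.192.0/19, 135.243.224.0/19


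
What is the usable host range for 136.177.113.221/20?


Network: 136.177.112.0
Broadcast: 136.177.127.255
First usable = network + 1
Last usable = broadcast - 1
Range: 136.177.112.1 to 136.177.127.254


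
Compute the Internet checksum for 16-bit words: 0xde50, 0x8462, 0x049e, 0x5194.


Sum all words (with carry folding):
+ 0xde50 = 0xde50
+ 0x8462 = 0x62b3
+ 0x049e = 0x6751
+ 0x5194 = 0xb8e5
One's complement: ~0xb8e5
Checksum = 0x471a


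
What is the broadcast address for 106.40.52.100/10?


Network: 106.0.0.0/10
Host bits = 22
Set all host bits to 1:
Broadcast: 106.63.255.255


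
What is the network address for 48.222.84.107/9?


IP:   00110000.11011110.01010100.01101011
Mask: 11111111.10000000.00000000.00000000
AND operation:
Net:  00110000.10000000.00000000.00000000
Network: 48.128.0.0/9


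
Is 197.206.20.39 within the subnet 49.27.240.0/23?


Subnet network: 49.27.240.0
Test IP AND mask: 197.206.20.0
No, 197.206.20.39 is not in 49.27.240.0/23


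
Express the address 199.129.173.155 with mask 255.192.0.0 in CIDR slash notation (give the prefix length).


Binary: 11111111.11000000.00000000.00000000
Count leading 1s
Prefix: /10


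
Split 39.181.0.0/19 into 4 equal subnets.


New prefix = 19 + 2 = 21
Each subnet has 2048 addresses
  39.181.0.0/21
  39.181.8.0/21
  39.181.16.0/21
  39.181.24.0/21
Subnets: 39.181.0.0/21, 39.181.8.0/21, 39.181.16.0/21, 39.181.24.0/21


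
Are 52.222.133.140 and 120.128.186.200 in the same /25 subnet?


Mask: 255.255.255.128
52.222.133.140 AND mask = 52.222.133.128
120.128.186.200 AND mask = 120.128.186.128
No, different subnets (52.222.133.128 vs 120.128.186.128)


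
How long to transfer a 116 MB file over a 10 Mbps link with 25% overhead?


Effective throughput = 10 * (1 - 25/100) = 7.5 Mbps
File size in Mb = 116 * 8 = 928 Mb
Time = 928 / 7.5
Time = 123.7333 seconds


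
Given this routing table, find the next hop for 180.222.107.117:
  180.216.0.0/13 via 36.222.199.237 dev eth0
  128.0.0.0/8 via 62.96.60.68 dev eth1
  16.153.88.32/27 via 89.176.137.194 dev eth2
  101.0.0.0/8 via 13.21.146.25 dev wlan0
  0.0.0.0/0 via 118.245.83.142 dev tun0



Longest prefix match for 180.222.107.117:
  /13 180.216.0.0: MATCH
  /8 128.0.0.0: no
  /27 16.153.88.32: no
  /8 101.0.0.0: no
  /0 0.0.0.0: MATCH
Selected: next-hop 36.222.199.237 via eth0 (matched /13)


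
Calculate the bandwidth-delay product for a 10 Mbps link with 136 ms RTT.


BDP = bandwidth * RTT
= 10 Mbps * 136 ms
= 10 * 1e6 * 136 / 1000 bits
= 1360000 bits
= 170000 bytes
= 166.0156 KB
BDP = 1360000 bits (170000 bytes)


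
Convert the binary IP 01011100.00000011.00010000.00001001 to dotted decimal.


01011100 = 92
00000011 = 3
00010000 = 16
00001001 = 9
IP: 92.3.16.9


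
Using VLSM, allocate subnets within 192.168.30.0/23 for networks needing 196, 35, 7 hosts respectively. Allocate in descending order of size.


196 hosts -> /24 (254 usable): 192.168.30.0/24
35 hosts -> /26 (62 usable): 192.168.31.0/26
7 hosts -> /28 (14 usable): 192.168.31.64/28
Allocation: 192.168.30.0/24 (196 hosts, 254 usable); 192.168.31.0/26 (35 hosts, 62 usable); 192.168.31.64/28 (7 hosts, 14 usable)


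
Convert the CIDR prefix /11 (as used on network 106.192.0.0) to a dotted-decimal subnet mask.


/11 means 11 network bits, 21 host bits
Binary: 11111111111000000000000000000000
Mask: 255.224.0.0


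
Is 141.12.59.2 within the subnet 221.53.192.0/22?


Subnet network: 221.53.192.0
Test IP AND mask: 141.12.56.0
No, 141.12.59.2 is not in 221.53.192.0/22


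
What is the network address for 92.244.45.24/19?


IP:   01011100.11110100.00101101.00011000
Mask: 11111111.11111111.11100000.00000000
AND operation:
Net:  01011100.11110100.00100000.00000000
Network: 92.244.32.0/19


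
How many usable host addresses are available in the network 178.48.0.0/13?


Host bits = 32 - 13 = 19
Total addresses = 2^19 = 524288
Usable = total - 2 (network and broadcast)
Usable hosts: 524286


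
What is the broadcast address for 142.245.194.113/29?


Network: 142.245.194.112/29
Host bits = 3
Set all host bits to 1:
Broadcast: 142.245.194.119


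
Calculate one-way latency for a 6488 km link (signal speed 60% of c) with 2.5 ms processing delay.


Speed = 0.6 * 3e5 km/s = 180000 km/s
Propagation delay = 6488 / 180000 = 0.036 s = 36.0444 ms
Processing delay = 2.5 ms
Total one-way latency = 38.5444 ms


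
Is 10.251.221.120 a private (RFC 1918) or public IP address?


RFC 1918 private ranges:
  10.0.0.0/8 (10.0.0.0 - 10.255.255.255)
  172.16.0.0/12 (172.16.0.0 - 172.31.255.255)
  192.168.0.0/16 (192.168.0.0 - 192.168.255.255)
Private (in 10.0.0.0/8)


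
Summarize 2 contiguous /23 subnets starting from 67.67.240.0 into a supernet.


Original prefix: /23
Number of subnets: 2 = 2^1
New prefix = 23 - 1 = 22
Supernet: 67.67.240.0/22


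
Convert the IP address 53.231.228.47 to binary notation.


53 = 00110101
231 = 11100111
228 = 11100100
47 = 00101111
Binary: 00110101.11100111.11100100.00101111


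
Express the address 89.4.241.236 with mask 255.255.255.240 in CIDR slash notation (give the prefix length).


Binary: 11111111.11111111.11111111.11110000
Count leading 1s
Prefix: /28


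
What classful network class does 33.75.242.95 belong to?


First octet: 33
Binary: 00100001
0xxxxxxx -> Class A (1-126)
Class A, default mask 255.0.0.0 (/8)


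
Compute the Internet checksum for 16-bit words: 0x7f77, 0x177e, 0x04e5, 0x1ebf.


Sum all words (with carry folding):
+ 0x7f77 = 0x7f77
+ 0x177e = 0x96f5
+ 0x04e5 = 0x9bda
+ 0x1ebf = 0xba99
One's complement: ~0xba99
Checksum = 0x4566


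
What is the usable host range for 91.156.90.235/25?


Network: 91.156.90.128
Broadcast: 91.156.90.255
First usable = network + 1
Last usable = broadcast - 1
Range: 91.156.90.129 to 91.156.90.254


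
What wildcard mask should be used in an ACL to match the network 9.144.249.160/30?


Subnet mask: 255.255.255.252
Wildcard = 255.255.255.255 - subnet mask
255 - 255 = 0
255 - 255 = 0
255 - 255 = 0
255 - 252 = 3
Wildcard: 0.0.0.3


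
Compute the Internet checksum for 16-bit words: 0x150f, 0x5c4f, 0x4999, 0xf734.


Sum all words (with carry folding):
+ 0x150f = 0x150f
+ 0x5c4f = 0x715e
+ 0x4999 = 0xbaf7
+ 0xf734 = 0xb22c
One's complement: ~0xb22c
Checksum = 0x4dd3


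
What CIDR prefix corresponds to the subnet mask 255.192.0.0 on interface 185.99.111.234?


Binary: 11111111.11000000.00000000.00000000
Count leading 1s
Prefix: /10


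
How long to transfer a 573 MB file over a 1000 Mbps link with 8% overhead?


Effective throughput = 1000 * (1 - 8/100) = 920 Mbps
File size in Mb = 573 * 8 = 4584 Mb
Time = 4584 / 920
Time = 4.9826 seconds


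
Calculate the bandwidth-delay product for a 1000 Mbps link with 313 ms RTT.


BDP = bandwidth * RTT
= 1000 Mbps * 313 ms
= 1000 * 1e6 * 313 / 1000 bits
= 313000000 bits
= 39125000 bytes
= 38208.0078 KB
BDP = 313000000 bits (39125000 bytes)


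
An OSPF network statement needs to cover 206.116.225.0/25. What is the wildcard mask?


Subnet mask: 255.255.255.128
Wildcard = 255.255.255.255 - subnet mask
255 - 255 = 0
255 - 255 = 0
255 - 255 = 0
255 - 128 = 127
Wildcard: 0.0.0.127


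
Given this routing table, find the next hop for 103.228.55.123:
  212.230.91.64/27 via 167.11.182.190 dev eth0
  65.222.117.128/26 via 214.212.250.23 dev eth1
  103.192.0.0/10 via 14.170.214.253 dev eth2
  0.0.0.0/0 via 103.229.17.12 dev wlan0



Longest prefix match for 103.228.55.123:
  /27 212.230.91.64: no
  /26 65.222.117.128: no
  /10 103.192.0.0: MATCH
  /0 0.0.0.0: MATCH
Selected: next-hop 14.170.214.253 via eth2 (matched /10)


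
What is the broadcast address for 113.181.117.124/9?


Network: 113.128.0.0/9
Host bits = 23
Set all host bits to 1:
Broadcast: 113.255.255.255


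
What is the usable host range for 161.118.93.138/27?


Network: 161.118.93.128
Broadcast: 161.118.93.159
First usable = network + 1
Last usable = broadcast - 1
Range: 161.118.93.129 to 161.118.93.158


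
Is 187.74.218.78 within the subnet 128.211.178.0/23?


Subnet network: 128.211.178.0
Test IP AND mask: 187.74.218.0
No, 187.74.218.78 is not in 128.211.178.0/23


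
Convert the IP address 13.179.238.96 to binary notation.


13 = 00001101
179 = 10110011
238 = 11101110
96 = 01100000
Binary: 00001101.10110011.11101110.01100000


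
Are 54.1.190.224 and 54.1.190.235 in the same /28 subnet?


Mask: 255.255.255.240
54.1.190.224 AND mask = 54.1.190.224
54.1.190.235 AND mask = 54.1.190.224
Yes, same subnet (54.1.190.224)


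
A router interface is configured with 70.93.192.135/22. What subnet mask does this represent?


/22 means 22 network bits, 10 host bits
Binary: 11111111111111111111110000000000
Mask: 255.255.252.0


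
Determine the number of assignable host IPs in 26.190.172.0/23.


Host bits = 32 - 23 = 9
Total addresses = 2^9 = 512
Usable = total - 2 (network and broadcast)
Usable hosts: 510


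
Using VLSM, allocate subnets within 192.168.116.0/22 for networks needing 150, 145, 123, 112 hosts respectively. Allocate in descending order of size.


150 hosts -> /24 (254 usable): 192.168.116.0/24
145 hosts -> /24 (254 usable): 192.168.117.0/24
123 hosts -> /25 (126 usable): 192.168.118.0/25
112 hosts -> /25 (126 usable): 192.168.118.128/25
Allocation: 192.168.116.0/24 (150 hosts, 254 usable); 192.168.117.0/24 (145 hosts, 254 usable); 192.168.118.0/25 (123 hosts, 126 usable); 192.168.118.128/25 (112 hosts, 126 usable)


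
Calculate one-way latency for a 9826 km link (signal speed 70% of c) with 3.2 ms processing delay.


Speed = 0.7 * 3e5 km/s = 210000 km/s
Propagation delay = 9826 / 210000 = 0.0468 s = 46.7905 ms
Processing delay = 3.2 ms
Total one-way latency = 49.9905 ms


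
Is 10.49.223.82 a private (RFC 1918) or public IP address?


RFC 1918 private ranges:
  10.0.0.0/8 (10.0.0.0 - 10.255.255.255)
  172.16.0.0/12 (172.16.0.0 - 172.31.255.255)
  192.168.0.0/16 (192.168.0.0 - 192.168.255.255)
Private (in 10.0.0.0/8)


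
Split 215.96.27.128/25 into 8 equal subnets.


New prefix = 25 + 3 = 28
Each subnet has 16 addresses
  215.96.27.128/28
  215.96.27.144/28
  215.96.27.160/28
  215.96.27.176/28
  215.96.27.192/28
  215.96.27.208/28
  215.96.27.224/28
  215.96.27.240/28
Subnets: 215.96.27.128/28, 215.96.27.144/28, 215.96.27.160/28, 215.96.27.176/28, 215.96.27.192/28, 215.96.27.208/28, 215.96.27.224/28, 215.96.27.240/28


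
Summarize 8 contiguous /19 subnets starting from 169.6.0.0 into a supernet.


Original prefix: /19
Number of subnets: 8 = 2^3
New prefix = 19 - 3 = 16
Supernet: 169.6.0.0/16


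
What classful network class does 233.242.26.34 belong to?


First octet: 233
Binary: 11101001
1110xxxx -> Class D (224-239)
Class D (multicast), default mask N/A


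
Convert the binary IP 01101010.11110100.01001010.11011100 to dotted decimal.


01101010 = 106
11110100 = 244
01001010 = 74
11011100 = 220
IP: 106.244.74.220


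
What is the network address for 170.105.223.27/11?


IP:   10101010.01101001.11011111.00011011
Mask: 11111111.11100000.00000000.00000000
AND operation:
Net:  10101010.01100000.00000000.00000000
Network: 170.96.0.0/11


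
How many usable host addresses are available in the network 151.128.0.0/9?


Host bits = 32 - 9 = 23
Total addresses = 2^23 = 8388608
Usable = total - 2 (network and broadcast)
Usable hosts: 8388606


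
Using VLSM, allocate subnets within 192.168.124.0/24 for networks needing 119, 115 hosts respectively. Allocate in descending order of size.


119 hosts -> /25 (126 usable): 192.168.124.0/25
115 hosts -> /25 (126 usable): 192.168.124.128/25
Allocation: 192.168.124.0/25 (119 hosts, 126 usable); 192.168.124.128/25 (115 hosts, 126 usable)


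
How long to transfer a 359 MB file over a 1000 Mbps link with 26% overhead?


Effective throughput = 1000 * (1 - 26/100) = 740 Mbps
File size in Mb = 359 * 8 = 2872 Mb
Time = 2872 / 740
Time = 3.8811 seconds


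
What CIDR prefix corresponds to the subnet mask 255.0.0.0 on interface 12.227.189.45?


Binary: 11111111.00000000.00000000.00000000
Count leading 1s
Prefix: /8


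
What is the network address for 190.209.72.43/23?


IP:   10111110.11010001.01001000.00101011
Mask: 11111111.11111111.11111110.00000000
AND operation:
Net:  10111110.11010001.01001000.00000000
Network: 190.209.72.0/23


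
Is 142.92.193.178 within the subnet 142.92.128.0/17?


Subnet network: 142.92.128.0
Test IP AND mask: 142.92.128.0
Yes, 142.92.193.178 is in 142.92.128.0/17


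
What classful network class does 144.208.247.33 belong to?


First octet: 144
Binary: 10010000
10xxxxxx -> Class B (128-191)
Class B, default mask 255.255.0.0 (/16)


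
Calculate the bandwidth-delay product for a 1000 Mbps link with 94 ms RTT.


BDP = bandwidth * RTT
= 1000 Mbps * 94 ms
= 1000 * 1e6 * 94 / 1000 bits
= 94000000 bits
= 11750000 bytes
= 11474.6094 KB
BDP = 94000000 bits (11750000 bytes)


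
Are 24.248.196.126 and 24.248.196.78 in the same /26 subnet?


Mask: 255.255.255.192
24.248.196.126 AND mask = 24.248.196.64
24.248.196.78 AND mask = 24.248.196.64
Yes, same subnet (24.248.196.64)


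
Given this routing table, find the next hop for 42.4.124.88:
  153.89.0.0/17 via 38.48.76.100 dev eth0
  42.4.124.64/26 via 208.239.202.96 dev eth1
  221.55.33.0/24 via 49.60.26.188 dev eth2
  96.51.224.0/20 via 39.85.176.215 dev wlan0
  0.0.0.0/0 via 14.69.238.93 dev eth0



Longest prefix match for 42.4.124.88:
  /17 153.89.0.0: no
  /26 42.4.124.64: MATCH
  /24 221.55.33.0: no
  /20 96.51.224.0: no
  /0 0.0.0.0: MATCH
Selected: next-hop 208.239.202.96 via eth1 (matched /26)


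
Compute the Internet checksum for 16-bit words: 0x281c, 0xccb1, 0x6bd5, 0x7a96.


Sum all words (with carry folding):
+ 0x281c = 0x281c
+ 0xccb1 = 0xf4cd
+ 0x6bd5 = 0x60a3
+ 0x7a96 = 0xdb39
One's complement: ~0xdb39
Checksum = 0x24c6


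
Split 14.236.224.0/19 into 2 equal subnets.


New prefix = 19 + 1 = 20
Each subnet has 4096 addresses
  14.236.224.0/20
  14.236.240.0/20
Subnets: 14.236.224.0/20, 14.236.240.0/20


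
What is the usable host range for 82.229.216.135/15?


Network: 82.228.0.0
Broadcast: 82.229.255.255
First usable = network + 1
Last usable = broadcast - 1
Range: 82.228.0.1 to 82.229.255.254


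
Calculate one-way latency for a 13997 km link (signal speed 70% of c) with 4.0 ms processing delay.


Speed = 0.7 * 3e5 km/s = 210000 km/s
Propagation delay = 13997 / 210000 = 0.0667 s = 66.6524 ms
Processing delay = 4.0 ms
Total one-way latency = 70.6524 ms


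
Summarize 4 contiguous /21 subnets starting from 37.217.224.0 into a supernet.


Original prefix: /21
Number of subnets: 4 = 2^2
New prefix = 21 - 2 = 19
Supernet: 37.217.224.0/19


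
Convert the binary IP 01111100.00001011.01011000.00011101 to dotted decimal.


01111100 = 124
00001011 = 11
01011000 = 88
00011101 = 29
IP: 124.11.88.29


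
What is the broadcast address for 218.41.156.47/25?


Network: 218.41.156.0/25
Host bits = 7
Set all host bits to 1:
Broadcast: 218.41.156.127


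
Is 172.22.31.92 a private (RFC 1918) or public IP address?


RFC 1918 private ranges:
  10.0.0.0/8 (10.0.0.0 - 10.255.255.255)
  172.16.0.0/12 (172.16.0.0 - 172.31.255.255)
  192.168.0.0/16 (192.168.0.0 - 192.168.255.255)
Private (in 172.16.0.0/12)


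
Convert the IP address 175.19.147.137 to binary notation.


175 = 10101111
19 = 00010011
147 = 10010011
137 = 10001001
Binary: 10101111.00010011.10010011.10001001
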